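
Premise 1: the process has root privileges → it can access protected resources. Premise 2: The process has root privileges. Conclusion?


Modus ponens: P → Q, P ⊢ Q
P: the process has root privileges
Q: it can access protected resources
We have P → Q and P is true.
By modus ponens, Q must be true.

It can access protected resources


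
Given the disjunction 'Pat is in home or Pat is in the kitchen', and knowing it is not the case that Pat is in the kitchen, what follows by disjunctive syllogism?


Disjunctive syllogism: P ∨ Q, ¬P ⊢ Q
Disjunction: Pat is in home ∨ Pat is in the kitchen
We know it is not the case that Pat is in the kitchen.
By disjunctive syllogism, the other disjunct must be true.

Pat is in home


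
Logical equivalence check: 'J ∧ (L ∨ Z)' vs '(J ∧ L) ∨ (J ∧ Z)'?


Expression 1: J ∧ (L ∨ Z)
Expression 2: (J ∧ L) ∨ (J ∧ Z)
Truth table (J L Z | Expr1 Expr2):
  T T T |   T     T
  T T F |   T     T
  T F T |   T     T
  T F F |   F     F
  F T T |   F     F
  F T F |   F     F
  F F T |   F     F
  F F F |   F     F
All 8 rows agree, so the expressions are logically equivalent.

Yes


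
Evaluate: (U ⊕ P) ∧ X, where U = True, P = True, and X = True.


U = True, P = True, X = True
Step 1: U ⊕ P = True XOR True = False
Step 2: False ∧ X = False AND True = False
XOR true when exactly one of U,P is true; then AND with X.

False


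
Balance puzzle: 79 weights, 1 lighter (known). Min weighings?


Each weighing has 3 outcomes (left heavy / balance / right heavy), so k weighings distinguish at most 3^k cases; splitting into three near-equal groups achieves this.
Need 3^k ≥ 79: 3^3 = 27 < 79 ≤ 3^4 = 81
k = ⌈log₃(79)⌉ = 4

4


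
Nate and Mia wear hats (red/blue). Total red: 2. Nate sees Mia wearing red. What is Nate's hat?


Total red = 2, Mia = red
Red accounted for: 1
Remaining for Nate: 1
Nate's hat is red.

red


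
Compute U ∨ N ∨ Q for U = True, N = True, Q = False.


U = True, N = True, Q = False
Step 1: U ∨ N = True OR True = True
Step 2: True ∨ Q = True OR False = True
OR is true when at least one operand is true.

True


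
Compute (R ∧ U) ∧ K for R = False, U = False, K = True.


R = False, U = False, K = True
Step 1: R ∧ U = False AND False = False
Step 2: False ∧ K = False AND True = False
AND is true only when ALL operands are true.

False


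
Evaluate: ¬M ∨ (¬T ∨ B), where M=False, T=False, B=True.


M = False, T = False, B = True
Expression: ¬M ∨ (¬T ∨ B)
Step 1: ¬T = NOT False = True
Step 2: ¬T ∨ B = True OR True = True
Step 3: ¬M = NOT False = True
Step 4: (True) ∨ (True) = True OR True = True

True


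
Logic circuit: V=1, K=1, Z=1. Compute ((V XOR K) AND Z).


V XOR K = 1^1 = 0
0 AND 1 = 0

0


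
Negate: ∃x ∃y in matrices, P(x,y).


Original: ∃x ∃y P(x,y)
Rule: ¬∀→∃, ¬∃→∀, negate predicate.
Negation: ∀x ∀y ¬P(x,y)

∀x ∀y ¬P(x,y)


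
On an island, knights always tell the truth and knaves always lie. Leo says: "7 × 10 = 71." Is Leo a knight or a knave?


Statement: "7 × 10 = 71."
Actual: 7 × 10 = 70
Claimed: 71
Statement is FALSE → Leo lies → Knave

Knave


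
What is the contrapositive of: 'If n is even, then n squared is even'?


Original: If n is even, then n squared is even
Contrapositive: If ¬Q, then ¬P
Negate Q: not (n squared is even)
Negate P: not (n is even)

If not (n squared is even), then not (n is even).


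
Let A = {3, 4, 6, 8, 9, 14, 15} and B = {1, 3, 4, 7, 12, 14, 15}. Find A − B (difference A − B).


A = {3, 4, 6, 8, 9, 14, 15}
B = {1, 3, 4, 7, 12, 14, 15}
Operation: difference A − B
In A but not B: 6, 8, 9

{6, 8, 9}


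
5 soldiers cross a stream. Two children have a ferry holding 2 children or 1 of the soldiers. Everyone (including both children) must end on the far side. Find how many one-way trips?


Per crossing of one of the soldiers: children→, one←, one of the soldiers→, one← = 4 trips
5 × 4 = 20, + 1 final children→ = 21
Minimum trips = 21

21


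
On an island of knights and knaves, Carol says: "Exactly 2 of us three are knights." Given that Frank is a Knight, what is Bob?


Carol claims exactly 2 knights among Carol, Frank, Bob.
Given: Frank is a Knight.

Case 1: Carol is a Knight (tells truth)
  Then exactly 2 of the three are knights.
  Counting Carol, Frank: 2 knight(s) so far. Need 0 more → Bob = Knave.
Case 2: Carol is a Knave (lies)
  Then the count is NOT 2.
  If Bob = Knight, count = 2 = 2 → claim would be true, contradicts lie.
  If Bob = Knave, count = 1 ≠ 2 → lie confirmed ✓

Bob is a Knave.

Knave


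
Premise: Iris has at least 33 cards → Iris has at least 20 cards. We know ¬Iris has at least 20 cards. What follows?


Modus tollens: P → Q, ¬Q ⊢ ¬P
P: Iris has at least 33 cards
Q: Iris has at least 20 cards
We have P → Q and Q is false.
By modus tollens, P must be false.

It is not the case that Iris has at least 33 cards


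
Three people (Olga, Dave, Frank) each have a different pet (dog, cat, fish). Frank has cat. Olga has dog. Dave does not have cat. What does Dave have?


From clues:
  Frank → cat
  Olga → dog
By elimination, Dave gets the remaining.

fish


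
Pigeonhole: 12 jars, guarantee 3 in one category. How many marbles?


Pigeonhole: to guarantee k in one of n categories, need (k-1)×n + 1.
k = 3, n = 12
Minimum = (3-1) × 12 + 1 = 2 × 12 + 1

25


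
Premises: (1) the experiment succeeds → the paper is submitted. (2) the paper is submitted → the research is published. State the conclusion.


Hypothetical syllogism: P → Q, Q → R ⊢ P → R
Premise 1: the experiment succeeds → the paper is submitted
Premise 2: the paper is submitted → the research is published
Chain the implications: the middle term (the paper is submitted) links the two.
Conclusion: If the experiment succeeds, then the research is published.

If the experiment succeeds, then the research is published.


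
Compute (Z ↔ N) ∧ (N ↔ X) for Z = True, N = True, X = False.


Z = True, N = True, X = False
Step 1: Z ↔ N is true when Z and N have the same value. Result: True
Step 2: N ↔ X is true when N and X have the same value. Result: False
Step 3: True ∧ False = False

False


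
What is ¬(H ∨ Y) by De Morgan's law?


De Morgan's law: ¬(P ∨ Q) ≡ ¬P ∧ ¬Q
¬(H ∨ Y) = ¬H ∧ ¬Y

¬H ∧ ¬Y


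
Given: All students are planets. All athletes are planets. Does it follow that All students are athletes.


Premise 1: All students are planets.
Premise 2: All athletes are planets.
Conclusion: All students are athletes.
Fallacy: undistributed middle. planets is predicate in both.
Counterexample: students and athletes could be disjoint subsets of planets.

Invalid


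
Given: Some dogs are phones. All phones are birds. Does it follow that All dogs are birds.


Premise 1: Some dogs are phones.
Premise 2: All phones are birds.
Conclusion: All dogs are birds.
Fallacy: illicit minor. The minor term (dogs) is distributed in the conclusion ('All dogs ...') but undistributed in its premise ('Some dogs are phones' doesn't cover all dogs).
Only 'Some dogs are birds' follows, not 'All'.

Invalid


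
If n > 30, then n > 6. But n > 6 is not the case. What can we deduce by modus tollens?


Modus tollens: P → Q, ¬Q ⊢ ¬P
P: n > 30
Q: n > 6
We have P → Q and Q is false.
By modus tollens, P must be false.

It is not the case that n > 30


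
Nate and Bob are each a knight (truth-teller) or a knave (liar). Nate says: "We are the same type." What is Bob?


Nate says: "We are the same type."
Case 1: Nate is a Knight (truth-teller)
  Statement is true → they ARE the same → Bob is also a Knight
Case 2: Nate is a Knave (liar)
  Statement is false → they are NOT the same → Bob is a Knight
In both cases, Bob is a Knight.

Knight


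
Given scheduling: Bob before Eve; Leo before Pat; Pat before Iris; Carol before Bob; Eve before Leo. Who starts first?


Constraints: Bob before Eve; Leo before Pat; Pat before Iris; Carol before Bob; Eve before Leo
The first task can have nothing scheduled before it, so it must never appear on the right of a 'before'.
Tasks appearing after some 'before': Eve, Pat, Iris, Bob, Leo.
The only task not in that list is Carol → it is first.

Carol


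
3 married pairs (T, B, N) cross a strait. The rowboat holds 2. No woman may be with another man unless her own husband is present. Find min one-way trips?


Label couples T, B, N (H = husband, W = wife).
Counting alone: 6 people, the rowboat carries 2 and someone must bring it back, so each round trip nets at most +1 on the far side until the last crossing → at least 9 trips. The jealousy constraint makes 9 impossible; the shortest valid schedule has 11:
1. WT+WB →  (far: WT,WB; near: HT,HB,HN,WN)
2. WT ←       (far: WB; near: HT,HB,HN,WT,WN)
3. WT+WN →  (far: WT,WB,WN; near: HT,HB,HN)
4. WT ←       (far: WB,WN; near: HT,HB,HN,WT)
5. HB+HN →  (far: HB,WB,HN,WN; near: HT,WT)
6. HB+WB ←  (far: HN,WN; near: HT,WT,HB,WB)
7. HT+HB →  (far: HT,HB,HN,WN; near: WT,WB)
8. WN ←       (far: HT,HB,HN; near: WT,WB,WN)
9. WT+WB →  (far: HT,WT,HB,WB,HN; near: WN)
10. HN ←      (far: HT,WT,HB,WB; near: HN,WN)
11. HN+WN → (far: all six; near: empty)
In every state each wife is either with her husband or with no other man.
Minimum trips = 11

11


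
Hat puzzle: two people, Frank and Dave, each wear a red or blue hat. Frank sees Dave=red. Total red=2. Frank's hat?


Total red = 2, Dave = red
Red accounted for: 1
Remaining for Frank: 1
Frank's hat is red.

red


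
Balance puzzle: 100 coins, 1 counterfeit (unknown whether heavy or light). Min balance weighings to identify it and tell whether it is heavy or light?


Let n = 100. 200 possibilities (n coins × lighter/heavier); each weighing has 3 outcomes.
Bound for k weighings: say the first weighing puts j coins on each pan. If it tips, the 2j weighed coins remain suspects (each with a known direction) and k-1 weighings give 3^(k-1) outcomes; 3^(k-1) is odd, so 2j ≤ 3^(k-1) - 1. If it balances, the n - 2j unweighed coins remain with direction unknown: 2(n - 2j) ≤ 3^(k-1) - 1 by the same parity argument. Adding, n ≤ (3^(k-1) - 1) + (3^(k-1) - 1)/2 = (3^k - 3)/2, and the classical three-group strategy achieves this (3 coins in 2 weighings, 12 in 3, 39 in 4, 120 in 5).
So we need the smallest k with (3^k - 3)/2 ≥ 100.
k = 4: (3^4 - 3)/2 = 39 < 100 ✗
k = 5: (3^5 - 3)/2 = 120 ≥ 100 ✓

5


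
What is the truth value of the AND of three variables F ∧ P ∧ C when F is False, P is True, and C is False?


F = False, P = True, C = False
Step 1: F ∧ P = False AND True = False
Step 2: (False) ∧ C = (False) AND False = False
AND is true only when ALL operands are true.

False


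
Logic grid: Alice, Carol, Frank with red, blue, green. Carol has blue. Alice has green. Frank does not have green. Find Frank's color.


From clues:
  Carol → blue
  Alice → green
By elimination, Frank gets the remaining.

red


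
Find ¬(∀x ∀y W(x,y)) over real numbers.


Original: ∀x ∀y W(x,y)
Rule: ¬∀→∃, ¬∃→∀, negate predicate.
Negation: ∃x ∃y ¬W(x,y)

∃x ∃y ¬W(x,y)


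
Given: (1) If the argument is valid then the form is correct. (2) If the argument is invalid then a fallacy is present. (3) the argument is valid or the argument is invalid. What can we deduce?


Constructive dilemma: (P → Q) ∧ (R → S), P ∨ R ⊢ Q ∨ S
Premise 1: the argument is valid → the form is correct
Premise 2: the argument is invalid → a fallacy is present
Premise 3: the argument is valid ∨ the argument is invalid
Case 1: Assuming the argument is valid, then by Premise 1, the form is correct.
Case 2: Assuming the argument is invalid, then by Premise 2, a fallacy is present.
Since one of the argument is valid or the argument is invalid must hold, we get the form is correct or a fallacy is present.

The form is correct or a fallacy is present.


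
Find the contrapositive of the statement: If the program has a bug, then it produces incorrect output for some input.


Original: If the program has a bug, then it produces incorrect output for some input
Contrapositive: If ¬Q, then ¬P
Negate Q: not (it produces incorrect output for some input)
Negate P: not (the program has a bug)

If not (it produces incorrect output for some input), then not (the program has a bug).


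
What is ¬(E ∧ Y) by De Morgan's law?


De Morgan's law: ¬(P ∧ Q) ≡ ¬P ∨ ¬Q
¬(E ∧ Y) = ¬E ∨ ¬Y

¬E ∨ ¬Y


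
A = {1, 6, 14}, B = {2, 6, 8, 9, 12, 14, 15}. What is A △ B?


A = {1, 6, 14}
B = {2, 6, 8, 9, 12, 14, 15}
Operation: symmetric difference
In A only: [1], in B only: [2, 8, 9, 12, 15]

{1, 2, 8, 9, 12, 15}


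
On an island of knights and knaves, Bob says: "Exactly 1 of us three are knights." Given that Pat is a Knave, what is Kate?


Bob claims exactly 1 knights among Bob, Pat, Kate.
Given: Pat is a Knave.

Case 1: Bob is a Knight (tells truth)
  Then exactly 1 of the three are knights.
  Counting Bob, Pat: 1 knight(s) so far. Need 0 more → Kate = Knave.
Case 2: Bob is a Knave (lies)
  Then the count is NOT 1.
  If Kate = Knight, count = 1 = 1 → claim would be true, contradicts lie.
  If Kate = Knave, count = 0 ≠ 1 → lie confirmed ✓

Kate is a Knave.

Knave


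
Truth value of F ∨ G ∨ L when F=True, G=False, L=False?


F = True, G = False, L = False
Expression: F ∨ G ∨ L
Step 1: F ∨ G = True OR False = True
Step 2: (True) ∨ L = True OR False = True

True


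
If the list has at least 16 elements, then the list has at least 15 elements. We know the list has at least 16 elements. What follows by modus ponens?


Modus ponens: P → Q, P ⊢ Q
P: the list has at least 16 elements
Q: the list has at least 15 elements
We have P → Q and P is true.
By modus ponens, Q must be true.

The list has at least 15 elements


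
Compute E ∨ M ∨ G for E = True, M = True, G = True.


E = True, M = True, G = True
Step 1: E ∨ M = True OR True = True
Step 2: True ∨ G = True OR True = True
OR is true when at least one operand is true.

True


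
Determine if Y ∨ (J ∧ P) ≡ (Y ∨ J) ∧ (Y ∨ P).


Expression 1: Y ∨ (J ∧ P)
Expression 2: (Y ∨ J) ∧ (Y ∨ P)
Truth table (Y J P | Expr1 Expr2):
  T T T |   T     T
  T T F |   T     T
  T F T |   T     T
  T F F |   T     T
  F T T |   T     T
  F T F |   F     F
  F F T |   F     F
  F F F |   F     F
All 8 rows agree, so the expressions are logically equivalent.

Yes


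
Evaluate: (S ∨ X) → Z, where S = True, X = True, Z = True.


S = True, X = True, Z = True
Step 1: S ∨ X = True OR True = True
Step 2: (True) → Z: false only when antecedent=True and Z=False.
Result: True

True


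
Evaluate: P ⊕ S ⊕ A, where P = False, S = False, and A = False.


P = False, S = False, A = False
Step 1: P ⊕ S = False XOR False = False
Step 2: False ⊕ A = False XOR False = False
XOR is true when an odd number of operands are true.

False


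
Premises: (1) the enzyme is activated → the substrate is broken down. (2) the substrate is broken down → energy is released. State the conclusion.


Hypothetical syllogism: P → Q, Q → R ⊢ P → R
Premise 1: the enzyme is activated → the substrate is broken down
Premise 2: the substrate is broken down → energy is released
Chain the implications: the middle term (the substrate is broken down) links the two.
Conclusion: If the enzyme is activated, then energy is released.

If the enzyme is activated, then energy is released.


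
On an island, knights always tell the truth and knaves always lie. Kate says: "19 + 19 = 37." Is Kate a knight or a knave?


Statement: "19 + 19 = 37."
Actual: 19 + 19 = 38
Claimed: 37
Statement is FALSE → Kate lies → Knave

Knave


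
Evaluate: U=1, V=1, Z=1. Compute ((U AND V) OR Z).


U AND V = 1&1 = 1
1 OR 1 = 1

1


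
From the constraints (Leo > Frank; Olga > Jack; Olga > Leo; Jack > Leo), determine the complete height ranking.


Constraints: Leo > Frank; Olga > Jack; Olga > Leo; Jack > Leo
Method: at each step, the next-highest is the one remaining person who never appears on the smaller side of a constraint between remaining people.
  Step 1: remaining {Jack, Olga, Frank, Leo}; on the smaller side: {Jack, Frank, Leo} → Olga is next (Olga > Jack; Olga > Leo).
  Step 2: remaining {Jack, Frank, Leo}; on the smaller side: {Frank, Leo} → Jack is next (Jack > Leo).
  Step 3: remaining {Frank, Leo}; on the smaller side: {Frank} → Leo is next (Leo > Frank).
  Step 4: only Frank remains → lowest.
Final ranking (highest to lowest):

Olga > Jack > Leo > Frank


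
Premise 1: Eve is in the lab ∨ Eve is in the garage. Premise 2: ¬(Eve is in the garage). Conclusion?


Disjunctive syllogism: P ∨ Q, ¬P ⊢ Q
Disjunction: Eve is in the lab ∨ Eve is in the garage
We know it is not the case that Eve is in the garage.
By disjunctive syllogism, the other disjunct must be true.

Eve is in the lab


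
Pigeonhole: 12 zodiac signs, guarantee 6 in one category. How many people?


Pigeonhole: to guarantee k in one of n categories, need (k-1)×n + 1.
k = 6, n = 12
Minimum = (6-1) × 12 + 1 = 5 × 12 + 1

61


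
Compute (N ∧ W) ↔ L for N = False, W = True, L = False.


N = False, W = True, L = False
Step 1: N ∧ W = False AND True = False
Step 2: (False) ↔ L: true when both sides have same truth value.
Result: False ↔ False = True

True


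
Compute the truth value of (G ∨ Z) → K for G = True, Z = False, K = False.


G = True, Z = False, K = False
Step 1: G ∨ Z = True OR False = True
Step 2: (True) → K: false only when antecedent=True and K=False.
Result: False

False


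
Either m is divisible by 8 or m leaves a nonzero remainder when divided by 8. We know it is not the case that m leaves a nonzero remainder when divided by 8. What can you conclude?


Disjunctive syllogism: P ∨ Q, ¬P ⊢ Q
Disjunction: m is divisible by 8 ∨ m leaves a nonzero remainder when divided by 8
We know it is not the case that m leaves a nonzero remainder when divided by 8.
By disjunctive syllogism, the other disjunct must be true.

m is divisible by 8


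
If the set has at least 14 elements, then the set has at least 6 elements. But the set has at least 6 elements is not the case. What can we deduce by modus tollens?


Modus tollens: P → Q, ¬Q ⊢ ¬P
P: the set has at least 14 elements
Q: the set has at least 6 elements
We have P → Q and Q is false.
By modus tollens, P must be false.

It is not the case that the set has at least 14 elements


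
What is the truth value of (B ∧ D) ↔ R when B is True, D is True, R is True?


B = True, D = True, R = True
Step 1: B ∧ D = True AND True = True
Step 2: (True) ↔ R: true when both sides have same truth value.
Result: True ↔ True = True

True


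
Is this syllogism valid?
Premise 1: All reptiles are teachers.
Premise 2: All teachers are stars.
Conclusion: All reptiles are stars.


Premise 1: All reptiles are teachers.
Premise 2: All teachers are stars.
Conclusion: All reptiles are stars.
Barbara syllogism (AAA-1): All A are B, All B are C → All A are C.
Middle term (teachers) distributed in premise 2.

Valid


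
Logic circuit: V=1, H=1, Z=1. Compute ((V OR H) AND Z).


V OR H = 1|1 = 1
1 AND 1 = 1

1


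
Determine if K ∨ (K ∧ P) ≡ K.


Expression 1: K ∨ (K ∧ P)
Expression 2: K
Truth table (K P | Expr1 Expr2):
  T T |   T     T
  T F |   T     T
  F T |   F     F
  F F |   F     F
All 4 rows agree, so the expressions are logically equivalent.

Yes


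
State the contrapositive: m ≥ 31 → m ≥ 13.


Original: If m ≥ 31, then m ≥ 13
Contrapositive: If ¬Q, then ¬P
Negate Q: not (m ≥ 13)
Negate P: not (m ≥ 31)

If not (m ≥ 13), then not (m ≥ 31).


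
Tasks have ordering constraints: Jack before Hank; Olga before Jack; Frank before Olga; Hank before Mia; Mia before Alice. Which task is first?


Constraints: Jack before Hank; Olga before Jack; Frank before Olga; Hank before Mia; Mia before Alice
The first task can have nothing scheduled before it, so it must never appear on the right of a 'before'.
Tasks appearing after some 'before': Hank, Jack, Olga, Mia, Alice.
The only task not in that list is Frank → it is first.

Frank


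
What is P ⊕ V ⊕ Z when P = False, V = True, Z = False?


P = False, V = True, Z = False
Step 1: P ⊕ V = False XOR True = True
Step 2: True ⊕ Z = True XOR False = True
XOR is true when an odd number of operands are true.

True


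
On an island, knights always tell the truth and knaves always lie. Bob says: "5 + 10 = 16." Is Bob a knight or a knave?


Statement: "5 + 10 = 16."
Actual: 5 + 10 = 15
Claimed: 16
Statement is FALSE → Bob lies → Knave

Knave


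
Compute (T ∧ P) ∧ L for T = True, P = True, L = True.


T = True, P = True, L = True
Step 1: T ∧ P = True AND True = True
Step 2: True ∧ L = True AND True = True
AND is true only when ALL operands are true.

True


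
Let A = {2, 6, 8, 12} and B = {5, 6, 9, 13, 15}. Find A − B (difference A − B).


A = {2, 6, 8, 12}
B = {5, 6, 9, 13, 15}
Operation: difference A − B
In A but not B: 2, 8, 12

{2, 8, 12}


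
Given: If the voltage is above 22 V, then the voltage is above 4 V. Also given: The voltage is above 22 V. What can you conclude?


Modus ponens: P → Q, P ⊢ Q
P: the voltage is above 22 V
Q: the voltage is above 4 V
We have P → Q and P is true.
By modus ponens, Q must be true.

The voltage is above 4 V


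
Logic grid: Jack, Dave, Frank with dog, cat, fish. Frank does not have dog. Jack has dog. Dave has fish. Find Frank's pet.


From clues:
  Dave → fish
  Jack → dog
By elimination, Frank gets the remaining.

cat


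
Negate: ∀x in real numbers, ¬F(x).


Original: ∀x ¬F(x)
Rule: ¬∀→∃, ¬∃→∀, negate predicate.
Negation: ∃x F(x)

∃x F(x)


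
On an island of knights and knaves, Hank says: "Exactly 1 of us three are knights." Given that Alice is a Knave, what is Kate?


Hank claims exactly 1 knights among Hank, Alice, Kate.
Given: Alice is a Knave.

Case 1: Hank is a Knight (tells truth)
  Then exactly 1 of the three are knights.
  Counting Hank, Alice: 1 knight(s) so far. Need 0 more → Kate = Knave.
Case 2: Hank is a Knave (lies)
  Then the count is NOT 1.
  If Kate = Knight, count = 1 = 1 → claim would be true, contradicts lie.
  If Kate = Knave, count = 0 ≠ 1 → lie confirmed ✓

Kate is a Knave.

Knave


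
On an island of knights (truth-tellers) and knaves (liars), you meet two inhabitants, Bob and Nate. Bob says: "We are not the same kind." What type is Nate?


Bob says: "We are not the same kind."
Case 1: Bob is a Knight (truth-teller)
  Statement is true → they ARE different → Nate is a Knave
Case 2: Bob is a Knave (liar)
  Statement is false → they are NOT different → Nate is a Knave
In both cases, Nate is a Knave.

Knave


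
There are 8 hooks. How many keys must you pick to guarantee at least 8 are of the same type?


Pigeonhole: to guarantee k in one of n categories, need (k-1)×n + 1.
k = 8, n = 8
Minimum = (8-1) × 8 + 1 = 7 × 8 + 1

57


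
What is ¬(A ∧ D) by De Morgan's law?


De Morgan's law: ¬(P ∧ Q) ≡ ¬P ∨ ¬Q
¬(A ∧ D) = ¬A ∨ ¬D

¬A ∨ ¬D


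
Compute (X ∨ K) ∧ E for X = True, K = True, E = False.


X = True, K = True, E = False
Step 1: X ∨ K = True OR True = True
Step 2: True ∧ E = True AND False = False
OR is true when at least one operand is true; AND requires both.

False


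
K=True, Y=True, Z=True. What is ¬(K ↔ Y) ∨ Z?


K = True, Y = True, Z = True
Expression: ¬(K ↔ Y) ∨ Z
Step 1: K ↔ Y = (True iff True) = True
Step 2: ¬(K ↔ Y) = NOT True = False
Step 3: (False) ∨ Z = False OR True = True

True


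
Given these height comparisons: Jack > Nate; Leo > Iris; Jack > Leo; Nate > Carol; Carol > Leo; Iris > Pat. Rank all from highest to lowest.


Constraints: Jack > Nate; Leo > Iris; Jack > Leo; Nate > Carol; Carol > Leo; Iris > Pat
Method: at each step, the next-highest is the one remaining person who never appears on the smaller side of a constraint between remaining people.
  Step 1: remaining {Jack, Leo, Pat, Carol, Nate, Iris}; on the smaller side: {Leo, Pat, Carol, Nate, Iris} → Jack is next (Jack > Nate; Jack > Leo).
  Step 2: remaining {Leo, Pat, Carol, Nate, Iris}; on the smaller side: {Leo, Pat, Carol, Iris} → Nate is next (Nate > Carol).
  Step 3: remaining {Leo, Pat, Carol, Iris}; on the smaller side: {Leo, Pat, Iris} → Carol is next (Carol > Leo).
  Step 4: remaining {Leo, Pat, Iris}; on the smaller side: {Pat, Iris} → Leo is next (Leo > Iris).
  Step 5: remaining {Pat, Iris}; on the smaller side: {Pat} → Iris is next (Iris > Pat).
  Step 6: only Pat remains → lowest.
Final ranking (highest to lowest):

Jack > Nate > Carol > Leo > Iris > Pat


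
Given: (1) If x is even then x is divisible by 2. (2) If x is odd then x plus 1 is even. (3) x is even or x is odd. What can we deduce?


Constructive dilemma: (P → Q) ∧ (R → S), P ∨ R ⊢ Q ∨ S
Premise 1: x is even → x is divisible by 2
Premise 2: x is odd → x plus 1 is even
Premise 3: x is even ∨ x is odd
Case 1: Assuming x is even, then by Premise 1, x is divisible by 2.
Case 2: Assuming x is odd, then by Premise 2, x plus 1 is even.
Since one of x is even or x is odd must hold, we get x is divisible by 2 or x plus 1 is even.

x is divisible by 2 or x plus 1 is even.


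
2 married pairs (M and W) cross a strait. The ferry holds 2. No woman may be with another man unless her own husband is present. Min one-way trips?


Label couples M and W.
1. WM+WW → (far: WM,WW; near: HM,HW)
2. WM ←   (far: WW; near: HM,HW,WM)
3. HM+HW → (far: HM,HW,WW; near: WM)
4. HM ←   (far: HW,WW; near: HM,WM)  — HM returns, since WM is alone on near bank
5. HM+WM → (far: all four; near: empty)
Every state respects the constraint.
Minimum trips = 5

5


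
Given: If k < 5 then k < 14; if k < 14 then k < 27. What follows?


Hypothetical syllogism: P → Q, Q → R ⊢ P → R
Premise 1: k < 5 → k < 14
Premise 2: k < 14 → k < 27
Chain the implications: the middle term (k < 14) links the two.
Conclusion: If k < 5, then k < 27.

If k < 5, then k < 27.


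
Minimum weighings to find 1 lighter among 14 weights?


Each weighing has 3 outcomes (left heavy / balance / right heavy), so k weighings distinguish at most 3^k cases; splitting into three near-equal groups achieves this.
Need 3^k ≥ 14: 3^2 = 9 < 14 ≤ 3^3 = 27
k = ⌈log₃(14)⌉ = 3

3


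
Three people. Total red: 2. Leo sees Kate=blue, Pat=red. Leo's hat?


Total red = 2, seen red = 1
Own red = 2 - 1 = 1
Leo's hat is red.

red


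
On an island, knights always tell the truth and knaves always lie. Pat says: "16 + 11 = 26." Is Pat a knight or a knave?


Statement: "16 + 11 = 26."
Actual: 16 + 11 = 27
Claimed: 26
Statement is FALSE → Pat lies → Knave

Knave


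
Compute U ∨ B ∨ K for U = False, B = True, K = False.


U = False, B = True, K = False
Step 1: U ∨ B = False OR True = True
Step 2: True ∨ K = True OR False = True
OR is true when at least one operand is true.

True


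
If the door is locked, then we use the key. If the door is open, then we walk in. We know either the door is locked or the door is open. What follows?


Constructive dilemma: (P → Q) ∧ (R → S), P ∨ R ⊢ Q ∨ S
Premise 1: the door is locked → we use the key
Premise 2: the door is open → we walk in
Premise 3: the door is locked ∨ the door is open
Case 1: Assuming the door is locked, then by Premise 1, we use the key.
Case 2: Assuming the door is open, then by Premise 2, we walk in.
Since one of the door is locked or the door is open must hold, we get we use the key or we walk in.

We use the key or we walk in.


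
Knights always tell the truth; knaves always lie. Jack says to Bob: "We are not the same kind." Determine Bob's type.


Jack says: "We are not the same kind."
Case 1: Jack is a Knight (truth-teller)
  Statement is true → they ARE different → Bob is a Knave
Case 2: Jack is a Knave (liar)
  Statement is false → they are NOT different → Bob is a Knave
In both cases, Bob is a Knave.

Knave


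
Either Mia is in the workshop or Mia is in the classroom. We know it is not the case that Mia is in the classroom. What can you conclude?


Disjunctive syllogism: P ∨ Q, ¬P ⊢ Q
Disjunction: Mia is in the workshop ∨ Mia is in the classroom
We know it is not the case that Mia is in the classroom.
By disjunctive syllogism, the other disjunct must be true.

Mia is in the workshop


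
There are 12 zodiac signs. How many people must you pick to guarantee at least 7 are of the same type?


Pigeonhole: to guarantee k in one of n categories, need (k-1)×n + 1.
k = 7, n = 12
Minimum = (7-1) × 12 + 1 = 6 × 12 + 1

73


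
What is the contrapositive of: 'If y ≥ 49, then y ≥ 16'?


Original: If y ≥ 49, then y ≥ 16
Contrapositive: If ¬Q, then ¬P
Negate Q: not (y ≥ 16)
Negate P: not (y ≥ 49)

If not (y ≥ 16), then not (y ≥ 49).


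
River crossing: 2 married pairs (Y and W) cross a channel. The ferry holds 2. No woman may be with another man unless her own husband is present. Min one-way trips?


Label couples Y and W.
1. WY+WW → (far: WY,WW; near: HY,HW)
2. WY ←   (far: WW; near: HY,HW,WY)
3. HY+HW → (far: HY,HW,WW; near: WY)
4. HY ←   (far: HW,WW; near: HY,WY)  — HY returns, since WY is alone on near bank
5. HY+WY → (far: all four; near: empty)
Every state respects the constraint.
Minimum trips = 5

5


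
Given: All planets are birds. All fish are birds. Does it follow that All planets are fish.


Premise 1: All planets are birds.
Premise 2: All fish are birds.
Conclusion: All planets are fish.
Fallacy: undistributed middle. birds is predicate in both.
Counterexample: planets and fish could be disjoint subsets of birds.

Invalid


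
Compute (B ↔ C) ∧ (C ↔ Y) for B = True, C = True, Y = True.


B = True, C = True, Y = True
Step 1: B ↔ C is true when B and C have the same value. Result: True
Step 2: C ↔ Y is true when C and Y have the same value. Result: True
Step 3: True ∧ True = True

True


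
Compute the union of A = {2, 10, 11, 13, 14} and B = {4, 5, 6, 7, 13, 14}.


A = {2, 10, 11, 13, 14}
B = {4, 5, 6, 7, 13, 14}
Operation: union
All elements combined: 2, 4, 5, 6, 7, 10, 11, 13, 14

{2, 4, 5, 6, 7, 10, 11, 13, 14}


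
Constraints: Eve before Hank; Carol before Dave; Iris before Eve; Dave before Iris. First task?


Constraints: Eve before Hank; Carol before Dave; Iris before Eve; Dave before Iris
The first task can have nothing scheduled before it, so it must never appear on the right of a 'before'.
Tasks appearing after some 'before': Hank, Dave, Eve, Iris.
The only task not in that list is Carol → it is first.

Carol


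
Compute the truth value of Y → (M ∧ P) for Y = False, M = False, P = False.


Y = False, M = False, P = False
Step 1: M ∧ P = False AND False = False
Step 2: Y → (False): false only when Y=True and consequent=False.
Result: True

True


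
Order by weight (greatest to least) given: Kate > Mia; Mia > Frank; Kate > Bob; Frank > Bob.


Constraints: Kate > Mia; Mia > Frank; Kate > Bob; Frank > Bob
Method: at each step, the next-highest is the one remaining person who never appears on the smaller side of a constraint between remaining people.
  Step 1: remaining {Frank, Bob, Kate, Mia}; on the smaller side: {Frank, Bob, Mia} → Kate is next (Kate > Mia; Kate > Bob).
  Step 2: remaining {Frank, Bob, Mia}; on the smaller side: {Frank, Bob} → Mia is next (Mia > Frank).
  Step 3: remaining {Frank, Bob}; on the smaller side: {Bob} → Frank is next (Frank > Bob).
  Step 4: only Bob remains → lowest.
Final ranking (highest to lowest):

Kate > Mia > Frank > Bob


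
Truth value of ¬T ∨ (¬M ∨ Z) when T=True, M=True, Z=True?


T = True, M = True, Z = True
Expression: ¬T ∨ (¬M ∨ Z)
Step 1: ¬M = NOT True = False
Step 2: ¬M ∨ Z = False OR True = True
Step 3: ¬T = NOT True = False
Step 4: (False) ∨ (True) = False OR True = True

True


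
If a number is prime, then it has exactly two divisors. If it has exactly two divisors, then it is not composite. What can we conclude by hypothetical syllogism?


Hypothetical syllogism: P → Q, Q → R ⊢ P → R
Premise 1: a number is prime → it has exactly two divisors
Premise 2: it has exactly two divisors → it is not composite
Chain the implications: the middle term (it has exactly two divisors) links the two.
Conclusion: If a number is prime, then it is not composite.

If a number is prime, then it is not composite.


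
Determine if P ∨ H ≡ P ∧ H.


Expression 1: P ∨ H
Expression 2: P ∧ H
Truth table (P H | Expr1 Expr2):
  T T |   T     T
  T F |   T     F   ← differ
  F T |   T     F   ← differ
  F F |   F     F
Counterexample: P=T, H=F gives Expr1 = T but Expr2 = F, so the expressions are NOT logically equivalent.

No


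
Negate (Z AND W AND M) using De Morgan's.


De Morgan's law: ¬(P ∧ Q ∧ R) ≡ ¬P ∨ ¬Q ∨ ¬R
¬(Z ∧ W ∧ M) = ¬Z ∨ ¬W ∨ ¬M

¬Z ∨ ¬W ∨ ¬M


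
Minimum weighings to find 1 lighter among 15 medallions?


Each weighing has 3 outcomes (left heavy / balance / right heavy), so k weighings distinguish at most 3^k cases; splitting into three near-equal groups achieves this.
Need 3^k ≥ 15: 3^2 = 9 < 15 ≤ 3^3 = 27
k = ⌈log₃(15)⌉ = 3

3


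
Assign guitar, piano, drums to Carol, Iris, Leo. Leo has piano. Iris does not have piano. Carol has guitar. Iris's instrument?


From clues:
  Leo → piano
  Carol → guitar
By elimination, Iris gets the remaining.

drums


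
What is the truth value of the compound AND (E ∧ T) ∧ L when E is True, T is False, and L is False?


E = True, T = False, L = False
Step 1: E ∧ T = True AND False = False
Step 2: False ∧ L = False AND False = False
AND is true only when ALL operands are true.

False


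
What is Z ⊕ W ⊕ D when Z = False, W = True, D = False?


Z = False, W = True, D = False
Step 1: Z ⊕ W = False XOR True = True
Step 2: True ⊕ D = True XOR False = True
XOR is true when an odd number of operands are true.

True


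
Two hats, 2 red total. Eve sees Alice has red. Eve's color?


Total red = 2, Alice = red
Red accounted for: 1
Remaining for Eve: 1
Eve's hat is red.

red


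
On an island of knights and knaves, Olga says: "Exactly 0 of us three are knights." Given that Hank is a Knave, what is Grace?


Olga claims exactly 0 knights among Olga, Hank, Grace.
Given: Hank is a Knave.

Case 1: Olga is a Knight (tells truth)
  Then exactly 0 of the three are knights.
  Counting Olga, Hank: 1 knight(s) so far. Need -1 more → impossible.
Case 2: Olga is a Knave (lies)
  Then the count is NOT 0.
  If Grace = Knave, count = 0 = 0 → claim would be true, contradicts lie.
  If Grace = Knight, count = 1 ≠ 0 → lie confirmed ✓

Grace is a Knight.

Knight


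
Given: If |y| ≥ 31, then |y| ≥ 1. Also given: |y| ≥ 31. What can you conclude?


Modus ponens: P → Q, P ⊢ Q
P: |y| ≥ 31
Q: |y| ≥ 1
We have P → Q and P is true.
By modus ponens, Q must be true.

|y| ≥ 1


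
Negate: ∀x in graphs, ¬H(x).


Original: ∀x ¬H(x)
Rule: ¬∀→∃, ¬∃→∀, negate predicate.
Negation: ∃x H(x)

∃x H(x)


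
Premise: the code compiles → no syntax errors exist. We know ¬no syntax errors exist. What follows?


Modus tollens: P → Q, ¬Q ⊢ ¬P
P: the code compiles
Q: no syntax errors exist
We have P → Q and Q is false.
By modus tollens, P must be false.

It is not the case that the code compiles


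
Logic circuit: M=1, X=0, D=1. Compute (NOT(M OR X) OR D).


M OR X = 1
NOT(1) = 0
0 OR 1 = 1

1


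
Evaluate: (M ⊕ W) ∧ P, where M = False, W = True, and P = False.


M = False, W = True, P = False
Step 1: M ⊕ W = False XOR True = True
Step 2: True ∧ P = True AND False = False
XOR true when exactly one of M,W is true; then AND with P.

False


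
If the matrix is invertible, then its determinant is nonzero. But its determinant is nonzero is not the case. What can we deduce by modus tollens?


Modus tollens: P → Q, ¬Q ⊢ ¬P
P: the matrix is invertible
Q: its determinant is nonzero
We have P → Q and Q is false.
By modus tollens, P must be false.

It is not the case that the matrix is invertible


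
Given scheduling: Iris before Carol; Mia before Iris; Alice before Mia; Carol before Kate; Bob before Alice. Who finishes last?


Constraints: Iris before Carol; Mia before Iris; Alice before Mia; Carol before Kate; Bob before Alice
The last task can have nothing scheduled after it, so it must never appear on the left of a 'before'.
Tasks appearing before some other task: Iris, Mia, Alice, Carol, Bob.
The only task not in that list is Kate → it is last.

Kate


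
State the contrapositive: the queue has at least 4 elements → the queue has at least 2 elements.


Original: If the queue has at least 4 elements, then the queue has at least 2 elements
Contrapositive: If ¬Q, then ¬P
Negate Q: not (the queue has at least 2 elements)
Negate P: not (the queue has at least 4 elements)

If not (the queue has at least 2 elements), then not (the queue has at least 4 elements).


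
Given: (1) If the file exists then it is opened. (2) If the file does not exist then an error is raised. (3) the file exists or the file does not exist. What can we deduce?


Constructive dilemma: (P → Q) ∧ (R → S), P ∨ R ⊢ Q ∨ S
Premise 1: the file exists → it is opened
Premise 2: the file does not exist → an error is raised
Premise 3: the file exists ∨ the file does not exist
Case 1: Assuming the file exists, then by Premise 1, it is opened.
Case 2: Assuming the file does not exist, then by Premise 2, an error is raised.
Since one of the file exists or the file does not exist must hold, we get it is opened or an error is raised.

It is opened or an error is raised.


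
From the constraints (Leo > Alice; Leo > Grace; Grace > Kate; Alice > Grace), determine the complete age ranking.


Constraints: Leo > Alice; Leo > Grace; Grace > Kate; Alice > Grace
Method: at each step, the next-highest is the one remaining person who never appears on the smaller side of a constraint between remaining people.
  Step 1: remaining {Grace, Leo, Alice, Kate}; on the smaller side: {Grace, Alice, Kate} → Leo is next (Leo > Alice; Leo > Grace).
  Step 2: remaining {Grace, Alice, Kate}; on the smaller side: {Grace, Kate} → Alice is next (Alice > Grace).
  Step 3: remaining {Grace, Kate}; on the smaller side: {Kate} → Grace is next (Grace > Kate).
  Step 4: only Kate remains → lowest.
Final ranking (highest to lowest):

Leo > Alice > Grace > Kate


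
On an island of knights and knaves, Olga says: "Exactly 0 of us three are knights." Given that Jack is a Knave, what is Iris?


Olga claims exactly 0 knights among Olga, Jack, Iris.
Given: Jack is a Knave.

Case 1: Olga is a Knight (tells truth)
  Then exactly 0 of the three are knights.
  Counting Olga, Jack: 1 knight(s) so far. Need -1 more → impossible.
Case 2: Olga is a Knave (lies)
  Then the count is NOT 0.
  If Iris = Knave, count = 0 = 0 → claim would be true, contradicts lie.
  If Iris = Knight, count = 1 ≠ 0 → lie confirmed ✓

Iris is a Knight.

Knight


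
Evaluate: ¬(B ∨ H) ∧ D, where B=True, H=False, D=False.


B = True, H = False, D = False
Expression: ¬(B ∨ H) ∧ D
Step 1: B ∨ H = True OR False = True
Step 2: ¬(B ∨ H) = NOT True = False
Step 3: (False) ∧ D = False AND False = False

False


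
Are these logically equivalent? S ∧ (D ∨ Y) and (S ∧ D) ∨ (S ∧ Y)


Expression 1: S ∧ (D ∨ Y)
Expression 2: (S ∧ D) ∨ (S ∧ Y)
Truth table (S D Y | Expr1 Expr2):
  T T T |   T     T
  T T F |   T     T
  T F T |   T     T
  T F F |   F     F
  F T T |   F     F
  F T F |   F     F
  F F T |   F     F
  F F F |   F     F
All 8 rows agree, so the expressions are logically equivalent.

Yes
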